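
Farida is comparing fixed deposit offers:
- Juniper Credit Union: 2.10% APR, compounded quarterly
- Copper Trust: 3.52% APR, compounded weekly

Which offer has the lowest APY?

Juniper Credit Union

Juniper Credit Union: (1 + 0.0210/4)^4 − 1 = 2.117%
Copper Trust: (1 + 0.0352/52)^52 − 1 = 3.581%
The lowest effective annual rate is Juniper Credit Union at 2.117%.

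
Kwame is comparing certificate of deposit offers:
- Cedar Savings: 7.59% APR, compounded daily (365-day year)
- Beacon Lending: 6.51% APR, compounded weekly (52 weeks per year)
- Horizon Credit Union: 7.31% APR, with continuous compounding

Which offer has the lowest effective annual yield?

Beacon Lending

Cedar Savings: (1 + 0.0759/365)^365 − 1 = 7.885%
Beacon Lending: (1 + 0.0651/52)^52 − 1 = 6.722%
Horizon Credit Union: e^0.0731 − 1 = 7.584%
The lowest effective annual rate is Beacon Lending at 6.722%.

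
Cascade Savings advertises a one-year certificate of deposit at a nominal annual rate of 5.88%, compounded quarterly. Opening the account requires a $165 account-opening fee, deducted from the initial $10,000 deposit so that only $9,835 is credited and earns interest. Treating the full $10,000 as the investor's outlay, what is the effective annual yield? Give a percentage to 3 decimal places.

Value after one year: 9,835 × (1 + 0.0588/4)^4 = 9,835 × 1.060109 = $10,426.17.
Effective yield on the $10,000 outlay: 10,426.17 / 10,000 − 1 = 0.042617 = 4.262%.

4.262%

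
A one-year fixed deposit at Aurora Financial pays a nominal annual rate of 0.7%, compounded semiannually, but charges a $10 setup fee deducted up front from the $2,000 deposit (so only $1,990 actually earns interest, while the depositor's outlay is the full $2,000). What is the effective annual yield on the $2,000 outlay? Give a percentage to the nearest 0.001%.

Value after one year: 1,990 × (1 + 0.007/2)^2 = 1,990 × 1.007012 = $2,003.95.
Effective yield on the $2,000 outlay: 2,003.95 / 2,000 − 1 = 0.001977 = 0.198%.

0.198%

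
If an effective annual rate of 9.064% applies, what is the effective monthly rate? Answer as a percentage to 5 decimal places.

The per-month rate i satisfies (1 + i)^12 = 1 + 0.09064.
i = 1.09064^(1/12) − 1 = 0.0072566 = 0.72566%.

0.72566%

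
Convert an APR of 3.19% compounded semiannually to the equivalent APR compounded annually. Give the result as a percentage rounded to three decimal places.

EAR = (1 + 0.0319/2)^2 − 1 = 0.032154.
Compounded annually, the equivalent nominal rate is the EAR itself: 3.215%.

3.215%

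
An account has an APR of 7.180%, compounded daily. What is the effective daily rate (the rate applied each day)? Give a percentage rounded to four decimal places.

With a nominal annual rate compounded daily, the periodic rate is the nominal rate divided by 365.
i = 0.07180 / 365 = 0.0001967 = 0.0197%.

0.0197%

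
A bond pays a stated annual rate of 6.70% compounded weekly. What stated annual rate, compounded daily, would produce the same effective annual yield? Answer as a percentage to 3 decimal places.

6.696%

EAR = (1 + 0.0670/52)^52 − 1 = 0.069249.
Solve (1 + r/365)^365 = 1.069249: r/365 = 1.069249^(1/365) − 1 = 0.000183, so r = 0.066963 = 6.696%.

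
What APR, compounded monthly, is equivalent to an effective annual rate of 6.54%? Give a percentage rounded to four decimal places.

(1 + r/12)^12 − 1 = 0.0654, so 1 + r/12 = 1.0654^(1/12).
r/12 = 0.005293, so r = 0.063518 = 6.3518%.

6.3518%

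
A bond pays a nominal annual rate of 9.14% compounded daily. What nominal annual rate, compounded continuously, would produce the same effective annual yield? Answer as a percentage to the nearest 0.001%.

EAR = (1 + 0.0914/365)^365 − 1 = 0.095695.
Equivalent continuous rate: r = ln(1 + 0.095695) = 0.091389 = 9.139%.

9.139%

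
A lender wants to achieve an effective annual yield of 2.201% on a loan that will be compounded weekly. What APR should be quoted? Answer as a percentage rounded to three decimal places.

2.178%

(1 + r/52)^52 − 1 = 0.02201, so 1 + r/52 = 1.02201^(1/52).
r/52 = 0.000419, so r = 0.021776 = 2.178%.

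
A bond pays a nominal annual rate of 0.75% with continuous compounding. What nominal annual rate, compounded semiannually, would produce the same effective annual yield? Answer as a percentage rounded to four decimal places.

0.7514%

EAR under continuous compounding: e^0.0075 − 1 = 0.007528.
Solve (1 + r/2)^2 = 1.007528: r/2 = 1.007528^(1/2) − 1 = 0.003757, so r = 0.007514 = 0.7514%.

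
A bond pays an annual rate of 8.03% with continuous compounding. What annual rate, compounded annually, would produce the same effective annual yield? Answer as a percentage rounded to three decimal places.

EAR under continuous compounding: e^0.0803 − 1 = 0.083612.
Compounded annually, the equivalent nominal rate is the EAR itself: 8.361%.

8.361%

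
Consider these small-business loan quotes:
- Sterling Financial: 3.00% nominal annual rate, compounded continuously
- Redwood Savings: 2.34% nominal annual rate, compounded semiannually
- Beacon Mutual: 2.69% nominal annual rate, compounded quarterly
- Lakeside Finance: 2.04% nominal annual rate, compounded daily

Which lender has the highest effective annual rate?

Sterling Financial: e^0.0300 − 1 = 3.045%
Redwood Savings: (1 + 0.0234/2)^2 − 1 = 2.354%
Beacon Mutual: (1 + 0.0269/4)^4 − 1 = 2.717%
Lakeside Finance: (1 + 0.0204/365)^365 − 1 = 2.061%
The highest effective annual rate is Sterling Financial at 3.045%.

Sterling Financial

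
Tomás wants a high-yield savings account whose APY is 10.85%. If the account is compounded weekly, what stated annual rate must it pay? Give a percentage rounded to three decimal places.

10.311%

(1 + r/52)^52 − 1 = 0.1085, so 1 + r/52 = 1.1085^(1/52).
r/52 = 0.001983, so r = 0.103110 = 10.311%.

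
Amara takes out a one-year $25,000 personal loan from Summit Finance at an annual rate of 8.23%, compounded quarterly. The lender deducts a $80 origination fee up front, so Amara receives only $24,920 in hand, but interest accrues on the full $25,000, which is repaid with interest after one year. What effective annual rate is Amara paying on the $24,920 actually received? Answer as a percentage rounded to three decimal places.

8.836%

Amount owed after one year: 25,000 × (1 + 0.0823/4)^4 = 25,000 × 1.084875 = $27,121.88.
Effective rate on net proceeds: 27,121.88 / 24,920 − 1 = 0.088358 = 8.836%.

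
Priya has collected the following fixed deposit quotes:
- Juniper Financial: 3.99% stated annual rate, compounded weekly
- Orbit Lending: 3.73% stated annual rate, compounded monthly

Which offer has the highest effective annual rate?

Juniper Financial

Juniper Financial: (1 + 0.0399/52)^52 − 1 = 4.069%
Orbit Lending: (1 + 0.0373/12)^12 − 1 = 3.794%
The highest effective annual rate is Juniper Financial at 4.069%.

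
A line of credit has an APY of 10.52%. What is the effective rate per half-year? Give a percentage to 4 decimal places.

5.1285%

The per-half-year rate i satisfies (1 + i)^2 = 1 + 0.1052.
i = 1.1052^(1/2) − 1 = 0.0512849 = 5.1285%.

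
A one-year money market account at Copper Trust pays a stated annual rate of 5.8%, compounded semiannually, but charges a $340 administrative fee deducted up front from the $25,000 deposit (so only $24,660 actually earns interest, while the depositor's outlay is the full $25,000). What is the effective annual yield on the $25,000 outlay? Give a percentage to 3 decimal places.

Value after one year: 24,660 × (1 + 0.058/2)^2 = 24,660 × 1.058841 = $26,111.02.
Effective yield on the $25,000 outlay: 26,111.02 / 25,000 − 1 = 0.044441 = 4.444%.

4.444%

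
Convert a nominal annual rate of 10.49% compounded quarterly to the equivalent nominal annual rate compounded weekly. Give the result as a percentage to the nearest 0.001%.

EAR = (1 + 0.1049/4)^4 − 1 = 0.109099.
Solve (1 + r/52)^52 = 1.109099: r/52 = 1.109099^(1/52) − 1 = 0.001993, so r = 0.103651 = 10.365%.

10.365%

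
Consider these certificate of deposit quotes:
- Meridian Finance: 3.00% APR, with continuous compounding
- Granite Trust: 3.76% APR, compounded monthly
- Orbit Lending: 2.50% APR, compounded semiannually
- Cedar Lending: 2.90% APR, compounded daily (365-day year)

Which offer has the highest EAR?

Granite Trust

Meridian Finance: e^0.0300 − 1 = 3.045%
Granite Trust: (1 + 0.0376/12)^12 − 1 = 3.825%
Orbit Lending: (1 + 0.0250/2)^2 − 1 = 2.516%
Cedar Lending: (1 + 0.0290/365)^365 − 1 = 2.942%
The highest effective annual rate is Granite Trust at 3.825%.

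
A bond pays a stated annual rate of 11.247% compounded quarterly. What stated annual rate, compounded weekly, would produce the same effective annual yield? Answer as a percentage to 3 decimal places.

EAR = (1 + 0.11247/4)^4 − 1 = 0.117303.
Solve (1 + r/52)^52 = 1.117303: r/52 = 1.117303^(1/52) − 1 = 0.002135, so r = 0.111036 = 11.104%.

11.104%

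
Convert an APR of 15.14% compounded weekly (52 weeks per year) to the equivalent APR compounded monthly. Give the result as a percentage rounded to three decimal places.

EAR = (1 + 0.1514/52)^52 − 1 = 0.163206.
Solve (1 + r/12)^12 = 1.163206: r/12 = 1.163206^(1/12) − 1 = 0.012678, so r = 0.152136 = 15.214%.

15.214%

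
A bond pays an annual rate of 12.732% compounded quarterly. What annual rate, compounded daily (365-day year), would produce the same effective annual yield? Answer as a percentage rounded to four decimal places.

EAR = (1 + 0.12732/4)^4 − 1 = 0.133529.
Solve (1 + r/365)^365 = 1.133529: r/365 = 1.133529^(1/365) − 1 = 0.000343, so r = 0.125357 = 12.5357%.

12.5357%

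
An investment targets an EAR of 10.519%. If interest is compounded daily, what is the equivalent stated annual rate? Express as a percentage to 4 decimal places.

10.0031%

(1 + r/365)^365 − 1 = 0.10519, so 1 + r/365 = 1.10519^(1/365).
r/365 = 0.000274, so r = 0.100031 = 10.0031%.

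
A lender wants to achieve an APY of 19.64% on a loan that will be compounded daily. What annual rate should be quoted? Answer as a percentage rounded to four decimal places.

17.9361%

(1 + r/365)^365 − 1 = 0.1964, so 1 + r/365 = 1.1964^(1/365).
r/365 = 0.000491, so r = 0.179361 = 17.9361%.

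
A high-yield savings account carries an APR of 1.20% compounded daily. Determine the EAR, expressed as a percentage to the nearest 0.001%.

1.207%

EAR = (1 + 0.0120/365)^365 − 1.
= 1.012072 − 1 = 1.207%.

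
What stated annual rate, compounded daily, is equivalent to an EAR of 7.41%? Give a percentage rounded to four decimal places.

(1 + r/365)^365 − 1 = 0.0741, so 1 + r/365 = 1.0741^(1/365).
r/365 = 0.000196, so r = 0.071490 = 7.1490%.

7.1490%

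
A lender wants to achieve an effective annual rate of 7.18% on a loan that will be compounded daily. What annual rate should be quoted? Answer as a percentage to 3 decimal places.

(1 + r/365)^365 − 1 = 0.0718, so 1 + r/365 = 1.0718^(1/365).
r/365 = 0.000190, so r = 0.069346 = 6.935%.

6.935%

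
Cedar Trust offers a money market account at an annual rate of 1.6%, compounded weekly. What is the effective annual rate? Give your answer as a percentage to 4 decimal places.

EAR = (1 + 0.016/52)^52 − 1.
= (1 + 0.000308)^52 − 1 = 1.016126 − 1 = 1.6126%.

1.6126%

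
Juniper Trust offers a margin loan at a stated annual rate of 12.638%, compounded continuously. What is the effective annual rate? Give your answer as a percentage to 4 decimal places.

13.4713%

With continuous compounding, EAR = e^0.12638 − 1.
e^0.12638 = 1.134713, so EAR = 0.134713 = 13.4713%.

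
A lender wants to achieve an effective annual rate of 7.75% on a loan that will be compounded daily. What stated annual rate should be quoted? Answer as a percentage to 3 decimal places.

(1 + r/365)^365 − 1 = 0.0775, so 1 + r/365 = 1.0775^(1/365).
r/365 = 0.000205, so r = 0.074651 = 7.465%.

7.465%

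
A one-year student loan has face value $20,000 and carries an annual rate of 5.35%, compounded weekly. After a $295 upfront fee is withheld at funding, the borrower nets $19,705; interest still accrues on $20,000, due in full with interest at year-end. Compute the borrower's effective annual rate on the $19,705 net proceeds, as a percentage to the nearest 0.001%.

7.072%

Amount owed after one year: 20,000 × (1 + 0.0535/52)^52 = 20,000 × 1.054928 = $21,098.56.
Effective rate on net proceeds: 21,098.56 / 19,705 − 1 = 0.070721 = 7.072%.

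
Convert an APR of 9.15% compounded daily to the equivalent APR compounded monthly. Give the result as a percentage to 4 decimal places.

9.1838%

EAR = (1 + 0.0915/365)^365 − 1 = 0.095804.
Solve (1 + r/12)^12 = 1.095804: r/12 = 1.095804^(1/12) − 1 = 0.007653, so r = 0.091838 = 9.1838%.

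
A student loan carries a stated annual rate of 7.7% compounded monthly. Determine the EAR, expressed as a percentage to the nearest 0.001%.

7.978%

EAR = (1 + 0.077/12)^12 − 1.
= (1 + 0.006417)^12 − 1 = 1.079776 − 1 = 7.978%.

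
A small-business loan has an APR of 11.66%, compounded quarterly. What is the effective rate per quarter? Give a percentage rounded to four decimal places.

With a nominal annual rate compounded quarterly, the periodic rate is the nominal rate divided by 4.
i = 0.1166 / 4 = 0.0291500 = 2.9150%.

2.9150%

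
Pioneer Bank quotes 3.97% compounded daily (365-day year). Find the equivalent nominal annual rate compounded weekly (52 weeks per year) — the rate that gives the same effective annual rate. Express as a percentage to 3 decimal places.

3.971%

EAR = (1 + 0.0397/365)^365 − 1 = 0.040496.
Solve (1 + r/52)^52 = 1.040496: r/52 = 1.040496^(1/52) − 1 = 0.000764, so r = 0.039713 = 3.971%.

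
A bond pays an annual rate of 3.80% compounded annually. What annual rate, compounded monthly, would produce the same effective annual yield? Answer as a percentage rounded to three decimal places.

3.735%

Compounded annually, EAR = nominal = 0.038000.
Solve (1 + r/12)^12 = 1.038000: r/12 = 1.038000^(1/12) − 1 = 0.003113, so r = 0.037354 = 3.735%.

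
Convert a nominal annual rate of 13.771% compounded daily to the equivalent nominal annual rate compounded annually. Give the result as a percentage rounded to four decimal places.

14.7613%

EAR = (1 + 0.13771/365)^365 − 1 = 0.147613.
Compounded annually, the equivalent nominal rate is the EAR itself: 14.7613%.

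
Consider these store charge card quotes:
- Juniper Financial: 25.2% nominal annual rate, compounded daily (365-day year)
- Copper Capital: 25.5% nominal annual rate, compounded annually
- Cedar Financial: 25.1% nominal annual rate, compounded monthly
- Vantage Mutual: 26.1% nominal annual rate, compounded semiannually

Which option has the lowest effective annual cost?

Juniper Financial: (1 + 0.252/365)^365 − 1 = 28.648%
Copper Capital: compounded annually, EAR = 25.500%
Cedar Financial: (1 + 0.251/12)^12 − 1 = 28.199%
Vantage Mutual: (1 + 0.261/2)^2 − 1 = 27.803%
The lowest effective annual rate is Copper Capital at 25.500%.

Copper Capital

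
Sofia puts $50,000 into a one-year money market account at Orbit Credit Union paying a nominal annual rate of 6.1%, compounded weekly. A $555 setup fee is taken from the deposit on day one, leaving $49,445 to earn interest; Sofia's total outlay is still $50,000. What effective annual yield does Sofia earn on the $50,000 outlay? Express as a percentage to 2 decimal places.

Value after one year: 49,445 × (1 + 0.061/52)^52 = 49,445 × 1.062861 = $52,553.16.
Effective yield on the $50,000 outlay: 52,553.16 / 50,000 − 1 = 0.051063 = 5.11%.

5.11%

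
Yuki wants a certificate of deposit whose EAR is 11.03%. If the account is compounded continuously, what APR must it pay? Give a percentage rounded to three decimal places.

10.463%

Continuous: nominal r satisfies e^r − 1 = 0.1103.
r = ln(1 + 0.1103) = ln(1.1103) = 0.104630 = 10.463%.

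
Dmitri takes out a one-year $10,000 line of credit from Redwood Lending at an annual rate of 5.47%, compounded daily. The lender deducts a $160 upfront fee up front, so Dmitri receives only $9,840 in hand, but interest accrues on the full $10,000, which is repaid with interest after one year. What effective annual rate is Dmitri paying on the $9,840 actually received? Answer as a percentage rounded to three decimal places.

Amount owed after one year: 10,000 × (1 + 0.0547/365)^365 = 10,000 × 1.056219 = $10,562.19.
Effective rate on net proceeds: 10,562.19 / 9,840 − 1 = 0.073394 = 7.339%.

7.339%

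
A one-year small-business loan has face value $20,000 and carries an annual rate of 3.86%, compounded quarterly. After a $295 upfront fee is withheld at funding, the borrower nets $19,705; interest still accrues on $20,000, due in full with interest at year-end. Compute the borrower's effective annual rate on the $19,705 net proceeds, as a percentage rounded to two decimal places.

5.47%

Amount owed after one year: 20,000 × (1 + 0.0386/4)^4 = 20,000 × 1.039162 = $20,783.25.
Effective rate on net proceeds: 20,783.25 / 19,705 − 1 = 0.054719 = 5.47%.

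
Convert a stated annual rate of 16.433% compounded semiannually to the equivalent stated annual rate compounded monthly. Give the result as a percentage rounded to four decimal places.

EAR = (1 + 0.16433/2)^2 − 1 = 0.171081.
Solve (1 + r/12)^12 = 1.171081: r/12 = 1.171081^(1/12) − 1 = 0.013248, so r = 0.158971 = 15.8971%.

15.8971%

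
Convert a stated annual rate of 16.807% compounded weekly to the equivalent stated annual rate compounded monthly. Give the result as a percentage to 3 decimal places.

16.898%

EAR = (1 + 0.16807/52)^52 − 1 = 0.182699.
Solve (1 + r/12)^12 = 1.182699: r/12 = 1.182699^(1/12) − 1 = 0.014081, so r = 0.168978 = 16.898%.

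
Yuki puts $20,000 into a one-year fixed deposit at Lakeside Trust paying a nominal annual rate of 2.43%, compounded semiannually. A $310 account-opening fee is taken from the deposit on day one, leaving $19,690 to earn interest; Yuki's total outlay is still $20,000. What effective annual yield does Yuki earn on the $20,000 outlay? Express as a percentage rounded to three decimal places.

Value after one year: 19,690 × (1 + 0.0243/2)^2 = 19,690 × 1.024448 = $20,171.37.
Effective yield on the $20,000 outlay: 20,171.37 / 20,000 − 1 = 0.008569 = 0.857%.

0.857%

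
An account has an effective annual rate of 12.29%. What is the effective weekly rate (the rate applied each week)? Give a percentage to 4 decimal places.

0.2232%

The per-week rate i satisfies (1 + i)^52 = 1 + 0.1229.
i = 1.1229^(1/52) − 1 = 0.0022316 = 0.2232%.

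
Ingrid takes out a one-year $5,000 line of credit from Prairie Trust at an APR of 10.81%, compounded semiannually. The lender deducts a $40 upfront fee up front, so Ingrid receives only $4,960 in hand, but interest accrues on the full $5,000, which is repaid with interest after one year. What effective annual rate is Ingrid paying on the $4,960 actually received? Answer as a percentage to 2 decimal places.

Amount owed after one year: 5,000 × (1 + 0.1081/2)^2 = 5,000 × 1.111021 = $5,555.11.
Effective rate on net proceeds: 5,555.11 / 4,960 − 1 = 0.119981 = 12.00%.

12.00%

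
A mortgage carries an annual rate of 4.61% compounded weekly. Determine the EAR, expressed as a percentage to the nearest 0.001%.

4.716%

EAR = (1 + 0.0461/52)^52 − 1.
= (1 + 0.000887)^52 − 1 = 1.047158 − 1 = 4.716%.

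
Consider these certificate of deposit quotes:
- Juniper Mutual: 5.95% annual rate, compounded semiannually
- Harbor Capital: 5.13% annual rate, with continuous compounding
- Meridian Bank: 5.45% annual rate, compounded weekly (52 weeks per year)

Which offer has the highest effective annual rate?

Juniper Mutual: (1 + 0.0595/2)^2 − 1 = 6.039%
Harbor Capital: e^0.0513 − 1 = 5.264%
Meridian Bank: (1 + 0.0545/52)^52 − 1 = 5.598%
The highest effective annual rate is Juniper Mutual at 6.039%.

Juniper Mutual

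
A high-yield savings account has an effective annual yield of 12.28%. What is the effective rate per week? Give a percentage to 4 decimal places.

The per-week rate i satisfies (1 + i)^52 = 1 + 0.1228.
i = 1.1228^(1/52) − 1 = 0.0022299 = 0.2230%.

0.2230%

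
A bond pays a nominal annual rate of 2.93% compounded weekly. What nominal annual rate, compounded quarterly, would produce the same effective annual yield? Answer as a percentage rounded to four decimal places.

EAR = (1 + 0.0293/52)^52 − 1 = 0.029725.
Solve (1 + r/4)^4 = 1.029725: r/4 = 1.029725^(1/4) − 1 = 0.007350, so r = 0.029399 = 2.9399%.

2.9399%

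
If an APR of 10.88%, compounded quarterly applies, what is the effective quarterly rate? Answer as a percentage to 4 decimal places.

With a nominal annual rate compounded quarterly, the periodic rate is the nominal rate divided by 4.
i = 0.1088 / 4 = 0.0272000 = 2.7200%.

2.7200%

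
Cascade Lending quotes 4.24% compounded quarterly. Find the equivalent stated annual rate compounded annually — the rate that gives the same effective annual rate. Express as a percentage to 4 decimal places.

4.3079%

EAR = (1 + 0.0424/4)^4 − 1 = 0.043079.
Compounded annually, the equivalent nominal rate is the EAR itself: 4.3079%.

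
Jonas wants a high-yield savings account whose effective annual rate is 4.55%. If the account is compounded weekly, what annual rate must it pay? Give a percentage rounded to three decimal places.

(1 + r/52)^52 − 1 = 0.0455, so 1 + r/52 = 1.0455^(1/52).
r/52 = 0.000856, so r = 0.044514 = 4.451%.

4.451%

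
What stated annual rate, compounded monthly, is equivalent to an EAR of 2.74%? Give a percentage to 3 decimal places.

2.706%

(1 + r/12)^12 − 1 = 0.0274, so 1 + r/12 = 1.0274^(1/12).
r/12 = 0.002255, so r = 0.027062 = 2.706%.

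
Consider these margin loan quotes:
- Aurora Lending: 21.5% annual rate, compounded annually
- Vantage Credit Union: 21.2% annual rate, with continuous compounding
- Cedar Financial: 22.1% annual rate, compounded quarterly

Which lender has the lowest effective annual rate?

Aurora Lending: compounded annually, EAR = 21.500%
Vantage Credit Union: e^0.212 − 1 = 23.615%
Cedar Financial: (1 + 0.221/4)^4 − 1 = 24.000%
The lowest effective annual rate is Aurora Lending at 21.500%.

Aurora Lending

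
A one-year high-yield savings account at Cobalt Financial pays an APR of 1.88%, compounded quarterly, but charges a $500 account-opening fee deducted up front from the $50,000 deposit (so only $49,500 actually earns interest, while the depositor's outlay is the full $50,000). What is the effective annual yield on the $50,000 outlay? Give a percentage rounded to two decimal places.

0.87%

Value after one year: 49,500 × (1 + 0.0188/4)^4 = 49,500 × 1.018933 = $50,437.18.
Effective yield on the $50,000 outlay: 50,437.18 / 50,000 − 1 = 0.008744 = 0.87%.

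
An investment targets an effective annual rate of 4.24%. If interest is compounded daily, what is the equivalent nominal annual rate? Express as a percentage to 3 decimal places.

(1 + r/365)^365 − 1 = 0.0424, so 1 + r/365 = 1.0424^(1/365).
r/365 = 0.000114, so r = 0.041528 = 4.153%.

4.153%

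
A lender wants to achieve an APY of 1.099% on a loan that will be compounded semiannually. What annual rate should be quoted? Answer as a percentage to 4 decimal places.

(1 + r/2)^2 − 1 = 0.01099, so 1 + r/2 = 1.01099^(1/2).
r/2 = 0.005480, so r = 0.010960 = 1.0960%.

1.0960%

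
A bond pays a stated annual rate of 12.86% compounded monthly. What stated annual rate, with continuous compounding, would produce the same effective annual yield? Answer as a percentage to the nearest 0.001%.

12.792%

EAR = (1 + 0.1286/12)^12 − 1 = 0.136457.
Equivalent continuous rate: r = ln(1 + 0.136457) = 0.127916 = 12.792%.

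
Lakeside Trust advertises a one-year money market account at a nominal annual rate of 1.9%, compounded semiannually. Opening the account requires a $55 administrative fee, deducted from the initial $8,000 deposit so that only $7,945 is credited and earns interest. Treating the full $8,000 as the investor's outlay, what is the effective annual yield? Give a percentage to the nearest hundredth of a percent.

Value after one year: 7,945 × (1 + 0.019/2)^2 = 7,945 × 1.019090 = $8,096.67.
Effective yield on the $8,000 outlay: 8,096.67 / 8,000 − 1 = 0.012084 = 1.21%.

1.21%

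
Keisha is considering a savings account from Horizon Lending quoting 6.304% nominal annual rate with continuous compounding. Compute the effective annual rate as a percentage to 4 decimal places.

6.5069%

With continuous compounding, EAR = e^0.06304 − 1.
e^0.06304 = 1.065069, so EAR = 0.065069 = 6.5069%.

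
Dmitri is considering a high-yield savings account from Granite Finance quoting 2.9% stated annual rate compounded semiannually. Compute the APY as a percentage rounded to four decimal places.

2.9210%

EAR = (1 + 0.029/2)^2 − 1.
= (1 + 0.014500)^2 − 1 = 1.029210 − 1 = 2.9210%.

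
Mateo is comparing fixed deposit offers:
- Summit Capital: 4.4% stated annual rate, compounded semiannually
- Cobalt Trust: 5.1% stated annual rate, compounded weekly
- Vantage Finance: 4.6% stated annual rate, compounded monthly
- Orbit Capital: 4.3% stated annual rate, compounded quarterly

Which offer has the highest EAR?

Cobalt Trust

Summit Capital: (1 + 0.044/2)^2 − 1 = 4.448%
Cobalt Trust: (1 + 0.051/52)^52 − 1 = 5.230%
Vantage Finance: (1 + 0.046/12)^12 − 1 = 4.698%
Orbit Capital: (1 + 0.043/4)^4 − 1 = 4.370%
The highest effective annual rate is Cobalt Trust at 5.230%.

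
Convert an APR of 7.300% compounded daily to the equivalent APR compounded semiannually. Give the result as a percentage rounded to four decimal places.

EAR = (1 + 0.07300/365)^365 − 1 = 0.075723.
Solve (1 + r/2)^2 = 1.075723: r/2 = 1.075723^(1/2) − 1 = 0.037171, so r = 0.074341 = 7.4341%.

7.4341%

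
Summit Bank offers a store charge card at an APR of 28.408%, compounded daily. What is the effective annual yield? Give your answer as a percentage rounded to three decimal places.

EAR = (1 + 0.28408/365)^365 − 1.
= 1.328392 − 1 = 32.839%.

32.839%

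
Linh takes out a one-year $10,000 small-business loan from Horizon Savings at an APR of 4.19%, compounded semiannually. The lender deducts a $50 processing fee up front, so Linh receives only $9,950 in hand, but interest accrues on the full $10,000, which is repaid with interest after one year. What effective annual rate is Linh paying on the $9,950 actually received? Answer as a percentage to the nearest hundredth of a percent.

Amount owed after one year: 10,000 × (1 + 0.0419/2)^2 = 10,000 × 1.042339 = $10,423.39.
Effective rate on net proceeds: 10,423.39 / 9,950 − 1 = 0.047577 = 4.76%.

4.76%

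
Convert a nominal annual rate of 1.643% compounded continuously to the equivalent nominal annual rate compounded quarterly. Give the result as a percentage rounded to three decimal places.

EAR under continuous compounding: e^0.01643 − 1 = 0.016566.
Solve (1 + r/4)^4 = 1.016566: r/4 = 1.016566^(1/4) − 1 = 0.004116, so r = 0.016464 = 1.646%.

1.646%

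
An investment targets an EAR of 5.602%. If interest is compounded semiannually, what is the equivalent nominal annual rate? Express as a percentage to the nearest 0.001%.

(1 + r/2)^2 − 1 = 0.05602, so 1 + r/2 = 1.05602^(1/2).
r/2 = 0.027628, so r = 0.055257 = 5.526%.

5.526%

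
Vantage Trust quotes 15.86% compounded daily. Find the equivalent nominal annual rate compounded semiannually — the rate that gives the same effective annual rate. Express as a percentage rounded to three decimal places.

EAR = (1 + 0.1586/365)^365 − 1 = 0.171829.
Solve (1 + r/2)^2 = 1.171829: r/2 = 1.171829^(1/2) − 1 = 0.082510, so r = 0.165021 = 16.502%.

16.502%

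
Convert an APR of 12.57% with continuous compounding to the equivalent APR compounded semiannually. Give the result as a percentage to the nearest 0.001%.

12.973%

EAR under continuous compounding: e^0.1257 − 1 = 0.133942.
Solve (1 + r/2)^2 = 1.133942: r/2 = 1.133942^(1/2) − 1 = 0.064867, so r = 0.129734 = 12.973%.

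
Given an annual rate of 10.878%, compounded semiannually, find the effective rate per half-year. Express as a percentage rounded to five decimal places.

With a nominal annual rate compounded semiannually, the periodic rate is the nominal rate divided by 2.
i = 0.10878 / 2 = 0.0543900 = 5.43900%.

5.43900%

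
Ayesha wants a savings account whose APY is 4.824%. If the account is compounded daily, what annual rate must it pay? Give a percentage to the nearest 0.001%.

4.712%

(1 + r/365)^365 − 1 = 0.04824, so 1 + r/365 = 1.04824^(1/365).
r/365 = 0.000129, so r = 0.047116 = 4.712%.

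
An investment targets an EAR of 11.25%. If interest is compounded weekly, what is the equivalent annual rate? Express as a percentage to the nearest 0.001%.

(1 + r/52)^52 − 1 = 0.1125, so 1 + r/52 = 1.1125^(1/52).
r/52 = 0.002052, so r = 0.106719 = 10.672%.

10.672%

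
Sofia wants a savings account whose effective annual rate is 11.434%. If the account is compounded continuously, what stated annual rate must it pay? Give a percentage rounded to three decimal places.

Continuous: nominal r satisfies e^r − 1 = 0.11434.
r = ln(1 + 0.11434) = ln(1.11434) = 0.108262 = 10.826%.

10.826%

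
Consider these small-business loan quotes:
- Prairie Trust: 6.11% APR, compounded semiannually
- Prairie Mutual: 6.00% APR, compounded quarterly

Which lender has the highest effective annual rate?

Prairie Trust: (1 + 0.0611/2)^2 − 1 = 6.203%
Prairie Mutual: (1 + 0.0600/4)^4 − 1 = 6.136%
The highest effective annual rate is Prairie Trust at 6.203%.

Prairie Trust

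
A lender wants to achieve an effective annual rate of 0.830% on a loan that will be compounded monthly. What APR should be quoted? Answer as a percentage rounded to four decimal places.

0.8269%

(1 + r/12)^12 − 1 = 0.00830, so 1 + r/12 = 1.00830^(1/12).
r/12 = 0.000689, so r = 0.008269 = 0.8269%.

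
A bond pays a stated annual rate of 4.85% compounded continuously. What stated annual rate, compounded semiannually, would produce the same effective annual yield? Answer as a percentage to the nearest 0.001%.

4.909%

EAR under continuous compounding: e^0.0485 − 1 = 0.049695.
Solve (1 + r/2)^2 = 1.049695: r/2 = 1.049695^(1/2) − 1 = 0.024546, so r = 0.049093 = 4.909%.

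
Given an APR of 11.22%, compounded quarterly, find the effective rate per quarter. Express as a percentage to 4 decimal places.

With a nominal annual rate compounded quarterly, the periodic rate is the nominal rate divided by 4.
i = 0.1122 / 4 = 0.0280500 = 2.8050%.

2.8050%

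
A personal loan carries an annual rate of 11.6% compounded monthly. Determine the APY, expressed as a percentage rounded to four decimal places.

12.2370%

EAR = (1 + 0.116/12)^12 − 1.
= 1.122370 − 1 = 12.2370%.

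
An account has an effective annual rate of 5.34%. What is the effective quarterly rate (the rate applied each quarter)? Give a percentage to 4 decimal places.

The per-quarter rate i satisfies (1 + i)^4 = 1 + 0.0534.
i = 1.0534^(1/4) − 1 = 0.0130907 = 1.3091%.

1.3091%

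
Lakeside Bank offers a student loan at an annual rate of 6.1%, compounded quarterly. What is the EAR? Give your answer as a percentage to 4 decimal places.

6.2410%

EAR = (1 + 0.061/4)^4 − 1.
= (1 + 0.015250)^4 − 1 = 1.062410 − 1 = 6.2410%.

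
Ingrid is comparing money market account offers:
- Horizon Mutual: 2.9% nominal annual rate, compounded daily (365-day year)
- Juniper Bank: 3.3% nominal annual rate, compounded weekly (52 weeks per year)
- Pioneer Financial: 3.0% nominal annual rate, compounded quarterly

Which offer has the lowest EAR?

Horizon Mutual

Horizon Mutual: (1 + 0.029/365)^365 − 1 = 2.942%
Juniper Bank: (1 + 0.033/52)^52 − 1 = 3.354%
Pioneer Financial: (1 + 0.030/4)^4 − 1 = 3.034%
The lowest effective annual rate is Horizon Mutual at 2.942%.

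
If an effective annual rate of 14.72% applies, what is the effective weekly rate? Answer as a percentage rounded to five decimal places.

The per-week rate i satisfies (1 + i)^52 = 1 + 0.1472.
i = 1.1472^(1/52) − 1 = 0.0026443 = 0.26443%.

0.26443%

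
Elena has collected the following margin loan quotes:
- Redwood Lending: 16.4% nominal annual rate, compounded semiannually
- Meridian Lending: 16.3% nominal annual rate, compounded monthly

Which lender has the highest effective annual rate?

Meridian Lending

Redwood Lending: (1 + 0.164/2)^2 − 1 = 17.072%
Meridian Lending: (1 + 0.163/12)^12 − 1 = 17.575%
The highest effective annual rate is Meridian Lending at 17.575%.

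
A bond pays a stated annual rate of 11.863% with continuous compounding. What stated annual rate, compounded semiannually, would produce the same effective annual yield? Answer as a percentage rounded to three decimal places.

EAR under continuous compounding: e^0.11863 − 1 = 0.125953.
Solve (1 + r/2)^2 = 1.125953: r/2 = 1.125953^(1/2) − 1 = 0.061109, so r = 0.122219 = 12.222%.

12.222%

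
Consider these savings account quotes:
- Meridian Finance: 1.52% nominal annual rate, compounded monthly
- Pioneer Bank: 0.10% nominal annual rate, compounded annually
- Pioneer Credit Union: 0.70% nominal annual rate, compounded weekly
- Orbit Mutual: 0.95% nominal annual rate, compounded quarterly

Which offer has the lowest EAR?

Meridian Finance: (1 + 0.0152/12)^12 − 1 = 1.531%
Pioneer Bank: compounded annually, EAR = 0.100%
Pioneer Credit Union: (1 + 0.0070/52)^52 − 1 = 0.702%
Orbit Mutual: (1 + 0.0095/4)^4 − 1 = 0.953%
The lowest effective annual rate is Pioneer Bank at 0.100%.

Pioneer Bank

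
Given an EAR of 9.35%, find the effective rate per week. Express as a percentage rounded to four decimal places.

0.1720%

The per-week rate i satisfies (1 + i)^52 = 1 + 0.0935.
i = 1.0935^(1/52) − 1 = 0.0017204 = 0.1720%.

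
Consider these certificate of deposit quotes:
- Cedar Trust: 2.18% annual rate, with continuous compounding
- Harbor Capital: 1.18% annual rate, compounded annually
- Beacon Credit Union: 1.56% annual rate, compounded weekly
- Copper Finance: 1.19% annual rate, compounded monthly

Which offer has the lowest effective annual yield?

Harbor Capital

Cedar Trust: e^0.0218 − 1 = 2.204%
Harbor Capital: compounded annually, EAR = 1.180%
Beacon Credit Union: (1 + 0.0156/52)^52 − 1 = 1.572%
Copper Finance: (1 + 0.0119/12)^12 − 1 = 1.197%
The lowest effective annual rate is Harbor Capital at 1.180%.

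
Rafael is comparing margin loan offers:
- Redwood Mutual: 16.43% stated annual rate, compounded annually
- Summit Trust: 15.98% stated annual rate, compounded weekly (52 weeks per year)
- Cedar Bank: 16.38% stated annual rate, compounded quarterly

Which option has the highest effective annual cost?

Redwood Mutual: compounded annually, EAR = 16.430%
Summit Trust: (1 + 0.1598/52)^52 − 1 = 17.299%
Cedar Bank: (1 + 0.1638/4)^4 − 1 = 17.414%
The highest effective annual rate is Cedar Bank at 17.414%.

Cedar Bank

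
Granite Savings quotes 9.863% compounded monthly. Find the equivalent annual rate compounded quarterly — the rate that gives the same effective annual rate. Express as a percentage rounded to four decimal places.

EAR = (1 + 0.09863/12)^12 − 1 = 0.103213.
Solve (1 + r/4)^4 = 1.103213: r/4 = 1.103213^(1/4) − 1 = 0.024861, so r = 0.099443 = 9.9443%.

9.9443%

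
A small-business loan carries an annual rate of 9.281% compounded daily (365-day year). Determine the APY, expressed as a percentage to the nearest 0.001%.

9.724%

EAR = (1 + 0.09281/365)^365 − 1.
= (1 + 0.000254)^365 − 1 = 1.097240 − 1 = 9.724%.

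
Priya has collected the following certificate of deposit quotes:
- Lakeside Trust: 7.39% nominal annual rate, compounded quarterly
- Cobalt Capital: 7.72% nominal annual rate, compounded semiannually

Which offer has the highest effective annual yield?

Cobalt Capital

Lakeside Trust: (1 + 0.0739/4)^4 − 1 = 7.597%
Cobalt Capital: (1 + 0.0772/2)^2 − 1 = 7.869%
The highest effective annual rate is Cobalt Capital at 7.869%.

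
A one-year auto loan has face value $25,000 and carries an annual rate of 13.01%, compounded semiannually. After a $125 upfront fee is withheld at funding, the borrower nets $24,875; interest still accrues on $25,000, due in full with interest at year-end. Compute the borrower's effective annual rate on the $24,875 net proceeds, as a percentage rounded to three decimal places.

Amount owed after one year: 25,000 × (1 + 0.1301/2)^2 = 25,000 × 1.134332 = $28,358.29.
Effective rate on net proceeds: 28,358.29 / 24,875 − 1 = 0.140032 = 14.003%.

14.003%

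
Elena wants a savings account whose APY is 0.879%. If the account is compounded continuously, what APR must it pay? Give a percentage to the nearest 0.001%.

0.875%

Continuous: nominal r satisfies e^r − 1 = 0.00879.
r = ln(1 + 0.00879) = ln(1.00879) = 0.008752 = 0.875%.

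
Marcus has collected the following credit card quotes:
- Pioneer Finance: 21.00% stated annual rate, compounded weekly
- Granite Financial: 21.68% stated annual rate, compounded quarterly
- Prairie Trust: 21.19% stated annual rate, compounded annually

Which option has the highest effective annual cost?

Granite Financial

Pioneer Finance: (1 + 0.2100/52)^52 − 1 = 23.316%
Granite Financial: (1 + 0.2168/4)^4 − 1 = 23.507%
Prairie Trust: compounded annually, EAR = 21.190%
The highest effective annual rate is Granite Financial at 23.507%.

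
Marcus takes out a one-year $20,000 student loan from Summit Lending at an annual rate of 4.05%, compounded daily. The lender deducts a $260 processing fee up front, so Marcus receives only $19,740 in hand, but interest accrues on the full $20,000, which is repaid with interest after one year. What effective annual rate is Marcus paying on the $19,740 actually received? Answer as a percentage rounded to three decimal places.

Amount owed after one year: 20,000 × (1 + 0.0405/365)^365 = 20,000 × 1.041329 = $20,826.58.
Effective rate on net proceeds: 20,826.58 / 19,740 − 1 = 0.055045 = 5.504%.

5.504%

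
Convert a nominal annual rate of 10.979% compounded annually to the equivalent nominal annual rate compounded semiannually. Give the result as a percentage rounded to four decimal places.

Compounded annually, EAR = nominal = 0.109790.
Solve (1 + r/2)^2 = 1.109790: r/2 = 1.109790^(1/2) − 1 = 0.053466, so r = 0.106931 = 10.6931%.

10.6931%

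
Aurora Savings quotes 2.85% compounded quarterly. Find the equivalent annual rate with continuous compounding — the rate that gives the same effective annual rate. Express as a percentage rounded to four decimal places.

2.8399%

EAR = (1 + 0.0285/4)^4 − 1 = 0.028806.
Equivalent continuous rate: r = ln(1 + 0.028806) = 0.028399 = 2.8399%.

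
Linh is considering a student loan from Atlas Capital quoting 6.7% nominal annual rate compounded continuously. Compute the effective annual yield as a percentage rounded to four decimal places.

With continuous compounding, EAR = e^0.067 − 1.
e^0.067 = 1.069295, so EAR = 0.069295 = 6.9295%.

6.9295%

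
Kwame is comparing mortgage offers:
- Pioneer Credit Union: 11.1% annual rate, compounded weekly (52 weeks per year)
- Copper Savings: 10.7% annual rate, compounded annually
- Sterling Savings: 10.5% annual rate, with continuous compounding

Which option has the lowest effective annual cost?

Copper Savings

Pioneer Credit Union: (1 + 0.111/52)^52 − 1 = 11.726%
Copper Savings: compounded annually, EAR = 10.700%
Sterling Savings: e^0.105 − 1 = 11.071%
The lowest effective annual rate is Copper Savings at 10.700%.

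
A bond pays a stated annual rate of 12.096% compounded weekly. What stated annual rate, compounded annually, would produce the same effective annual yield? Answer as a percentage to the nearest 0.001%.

EAR = (1 + 0.12096/52)^52 − 1 = 0.128421.
Compounded annually, the equivalent nominal rate is the EAR itself: 12.842%.

12.842%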